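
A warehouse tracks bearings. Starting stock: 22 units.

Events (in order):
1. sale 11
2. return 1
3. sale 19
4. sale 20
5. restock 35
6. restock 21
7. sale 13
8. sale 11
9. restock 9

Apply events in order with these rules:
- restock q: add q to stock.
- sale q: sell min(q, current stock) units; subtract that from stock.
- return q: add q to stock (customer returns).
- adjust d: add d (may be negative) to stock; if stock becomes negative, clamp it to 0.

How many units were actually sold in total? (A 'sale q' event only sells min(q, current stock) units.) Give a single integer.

Answer: 47

Derivation:
Processing events:
Start: stock = 22
  Event 1 (sale 11): sell min(11,22)=11. stock: 22 - 11 = 11. total_sold = 11
  Event 2 (return 1): 11 + 1 = 12
  Event 3 (sale 19): sell min(19,12)=12. stock: 12 - 12 = 0. total_sold = 23
  Event 4 (sale 20): sell min(20,0)=0. stock: 0 - 0 = 0. total_sold = 23
  Event 5 (restock 35): 0 + 35 = 35
  Event 6 (restock 21): 35 + 21 = 56
  Event 7 (sale 13): sell min(13,56)=13. stock: 56 - 13 = 43. total_sold = 36
  Event 8 (sale 11): sell min(11,43)=11. stock: 43 - 11 = 32. total_sold = 47
  Event 9 (restock 9): 32 + 9 = 41
Final: stock = 41, total_sold = 47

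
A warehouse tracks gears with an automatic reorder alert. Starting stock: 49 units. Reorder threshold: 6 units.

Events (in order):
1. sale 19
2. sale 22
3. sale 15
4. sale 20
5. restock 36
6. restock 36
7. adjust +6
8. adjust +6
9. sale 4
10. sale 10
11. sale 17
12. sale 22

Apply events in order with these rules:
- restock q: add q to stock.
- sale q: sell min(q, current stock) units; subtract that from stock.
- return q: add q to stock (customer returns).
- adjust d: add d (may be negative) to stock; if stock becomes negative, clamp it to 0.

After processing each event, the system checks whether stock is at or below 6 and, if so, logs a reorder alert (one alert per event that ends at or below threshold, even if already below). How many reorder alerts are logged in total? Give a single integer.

Answer: 2

Derivation:
Processing events:
Start: stock = 49
  Event 1 (sale 19): sell min(19,49)=19. stock: 49 - 19 = 30. total_sold = 19
  Event 2 (sale 22): sell min(22,30)=22. stock: 30 - 22 = 8. total_sold = 41
  Event 3 (sale 15): sell min(15,8)=8. stock: 8 - 8 = 0. total_sold = 49
  Event 4 (sale 20): sell min(20,0)=0. stock: 0 - 0 = 0. total_sold = 49
  Event 5 (restock 36): 0 + 36 = 36
  Event 6 (restock 36): 36 + 36 = 72
  Event 7 (adjust +6): 72 + 6 = 78
  Event 8 (adjust +6): 78 + 6 = 84
  Event 9 (sale 4): sell min(4,84)=4. stock: 84 - 4 = 80. total_sold = 53
  Event 10 (sale 10): sell min(10,80)=10. stock: 80 - 10 = 70. total_sold = 63
  Event 11 (sale 17): sell min(17,70)=17. stock: 70 - 17 = 53. total_sold = 80
  Event 12 (sale 22): sell min(22,53)=22. stock: 53 - 22 = 31. total_sold = 102
Final: stock = 31, total_sold = 102

Checking against threshold 6:
  After event 1: stock=30 > 6
  After event 2: stock=8 > 6
  After event 3: stock=0 <= 6 -> ALERT
  After event 4: stock=0 <= 6 -> ALERT
  After event 5: stock=36 > 6
  After event 6: stock=72 > 6
  After event 7: stock=78 > 6
  After event 8: stock=84 > 6
  After event 9: stock=80 > 6
  After event 10: stock=70 > 6
  After event 11: stock=53 > 6
  After event 12: stock=31 > 6
Alert events: [3, 4]. Count = 2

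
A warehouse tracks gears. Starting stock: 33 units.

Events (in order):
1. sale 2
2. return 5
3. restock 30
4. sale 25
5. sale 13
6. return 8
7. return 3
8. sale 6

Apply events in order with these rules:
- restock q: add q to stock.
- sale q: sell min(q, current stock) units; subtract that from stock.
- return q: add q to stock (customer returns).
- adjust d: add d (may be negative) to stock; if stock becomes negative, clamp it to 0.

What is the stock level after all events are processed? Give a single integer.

Processing events:
Start: stock = 33
  Event 1 (sale 2): sell min(2,33)=2. stock: 33 - 2 = 31. total_sold = 2
  Event 2 (return 5): 31 + 5 = 36
  Event 3 (restock 30): 36 + 30 = 66
  Event 4 (sale 25): sell min(25,66)=25. stock: 66 - 25 = 41. total_sold = 27
  Event 5 (sale 13): sell min(13,41)=13. stock: 41 - 13 = 28. total_sold = 40
  Event 6 (return 8): 28 + 8 = 36
  Event 7 (return 3): 36 + 3 = 39
  Event 8 (sale 6): sell min(6,39)=6. stock: 39 - 6 = 33. total_sold = 46
Final: stock = 33, total_sold = 46

Answer: 33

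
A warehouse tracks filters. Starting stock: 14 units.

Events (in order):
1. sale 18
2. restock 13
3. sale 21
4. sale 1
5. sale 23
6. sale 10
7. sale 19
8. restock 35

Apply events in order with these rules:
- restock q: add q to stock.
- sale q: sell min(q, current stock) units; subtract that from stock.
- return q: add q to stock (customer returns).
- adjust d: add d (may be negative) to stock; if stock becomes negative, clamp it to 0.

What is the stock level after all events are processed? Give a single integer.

Processing events:
Start: stock = 14
  Event 1 (sale 18): sell min(18,14)=14. stock: 14 - 14 = 0. total_sold = 14
  Event 2 (restock 13): 0 + 13 = 13
  Event 3 (sale 21): sell min(21,13)=13. stock: 13 - 13 = 0. total_sold = 27
  Event 4 (sale 1): sell min(1,0)=0. stock: 0 - 0 = 0. total_sold = 27
  Event 5 (sale 23): sell min(23,0)=0. stock: 0 - 0 = 0. total_sold = 27
  Event 6 (sale 10): sell min(10,0)=0. stock: 0 - 0 = 0. total_sold = 27
  Event 7 (sale 19): sell min(19,0)=0. stock: 0 - 0 = 0. total_sold = 27
  Event 8 (restock 35): 0 + 35 = 35
Final: stock = 35, total_sold = 27

Answer: 35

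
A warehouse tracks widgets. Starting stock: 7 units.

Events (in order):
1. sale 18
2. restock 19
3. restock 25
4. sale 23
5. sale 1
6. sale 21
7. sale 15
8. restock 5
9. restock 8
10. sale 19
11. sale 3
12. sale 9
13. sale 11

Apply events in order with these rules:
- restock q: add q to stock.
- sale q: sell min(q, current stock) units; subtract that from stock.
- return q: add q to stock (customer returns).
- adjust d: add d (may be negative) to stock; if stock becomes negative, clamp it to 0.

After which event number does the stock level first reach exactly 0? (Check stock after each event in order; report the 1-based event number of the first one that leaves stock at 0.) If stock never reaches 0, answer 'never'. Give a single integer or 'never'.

Answer: 1

Derivation:
Processing events:
Start: stock = 7
  Event 1 (sale 18): sell min(18,7)=7. stock: 7 - 7 = 0. total_sold = 7
  Event 2 (restock 19): 0 + 19 = 19
  Event 3 (restock 25): 19 + 25 = 44
  Event 4 (sale 23): sell min(23,44)=23. stock: 44 - 23 = 21. total_sold = 30
  Event 5 (sale 1): sell min(1,21)=1. stock: 21 - 1 = 20. total_sold = 31
  Event 6 (sale 21): sell min(21,20)=20. stock: 20 - 20 = 0. total_sold = 51
  Event 7 (sale 15): sell min(15,0)=0. stock: 0 - 0 = 0. total_sold = 51
  Event 8 (restock 5): 0 + 5 = 5
  Event 9 (restock 8): 5 + 8 = 13
  Event 10 (sale 19): sell min(19,13)=13. stock: 13 - 13 = 0. total_sold = 64
  Event 11 (sale 3): sell min(3,0)=0. stock: 0 - 0 = 0. total_sold = 64
  Event 12 (sale 9): sell min(9,0)=0. stock: 0 - 0 = 0. total_sold = 64
  Event 13 (sale 11): sell min(11,0)=0. stock: 0 - 0 = 0. total_sold = 64
Final: stock = 0, total_sold = 64

First zero at event 1.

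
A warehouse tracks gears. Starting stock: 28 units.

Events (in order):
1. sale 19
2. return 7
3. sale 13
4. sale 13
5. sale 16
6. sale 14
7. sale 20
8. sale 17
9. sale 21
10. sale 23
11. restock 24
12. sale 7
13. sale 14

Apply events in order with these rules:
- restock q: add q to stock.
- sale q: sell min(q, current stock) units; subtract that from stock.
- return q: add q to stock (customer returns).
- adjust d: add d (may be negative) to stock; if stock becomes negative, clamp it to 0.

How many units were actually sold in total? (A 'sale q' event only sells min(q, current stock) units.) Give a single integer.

Answer: 56

Derivation:
Processing events:
Start: stock = 28
  Event 1 (sale 19): sell min(19,28)=19. stock: 28 - 19 = 9. total_sold = 19
  Event 2 (return 7): 9 + 7 = 16
  Event 3 (sale 13): sell min(13,16)=13. stock: 16 - 13 = 3. total_sold = 32
  Event 4 (sale 13): sell min(13,3)=3. stock: 3 - 3 = 0. total_sold = 35
  Event 5 (sale 16): sell min(16,0)=0. stock: 0 - 0 = 0. total_sold = 35
  Event 6 (sale 14): sell min(14,0)=0. stock: 0 - 0 = 0. total_sold = 35
  Event 7 (sale 20): sell min(20,0)=0. stock: 0 - 0 = 0. total_sold = 35
  Event 8 (sale 17): sell min(17,0)=0. stock: 0 - 0 = 0. total_sold = 35
  Event 9 (sale 21): sell min(21,0)=0. stock: 0 - 0 = 0. total_sold = 35
  Event 10 (sale 23): sell min(23,0)=0. stock: 0 - 0 = 0. total_sold = 35
  Event 11 (restock 24): 0 + 24 = 24
  Event 12 (sale 7): sell min(7,24)=7. stock: 24 - 7 = 17. total_sold = 42
  Event 13 (sale 14): sell min(14,17)=14. stock: 17 - 14 = 3. total_sold = 56
Final: stock = 3, total_sold = 56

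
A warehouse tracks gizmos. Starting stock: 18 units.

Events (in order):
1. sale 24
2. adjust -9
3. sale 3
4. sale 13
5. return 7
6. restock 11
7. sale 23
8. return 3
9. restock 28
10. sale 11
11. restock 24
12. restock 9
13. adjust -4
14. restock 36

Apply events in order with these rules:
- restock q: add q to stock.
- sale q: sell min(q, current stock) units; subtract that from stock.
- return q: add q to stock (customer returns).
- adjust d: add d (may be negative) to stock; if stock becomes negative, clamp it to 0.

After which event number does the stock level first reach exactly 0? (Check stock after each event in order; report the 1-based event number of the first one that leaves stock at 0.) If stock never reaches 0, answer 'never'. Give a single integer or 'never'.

Answer: 1

Derivation:
Processing events:
Start: stock = 18
  Event 1 (sale 24): sell min(24,18)=18. stock: 18 - 18 = 0. total_sold = 18
  Event 2 (adjust -9): 0 + -9 = 0 (clamped to 0)
  Event 3 (sale 3): sell min(3,0)=0. stock: 0 - 0 = 0. total_sold = 18
  Event 4 (sale 13): sell min(13,0)=0. stock: 0 - 0 = 0. total_sold = 18
  Event 5 (return 7): 0 + 7 = 7
  Event 6 (restock 11): 7 + 11 = 18
  Event 7 (sale 23): sell min(23,18)=18. stock: 18 - 18 = 0. total_sold = 36
  Event 8 (return 3): 0 + 3 = 3
  Event 9 (restock 28): 3 + 28 = 31
  Event 10 (sale 11): sell min(11,31)=11. stock: 31 - 11 = 20. total_sold = 47
  Event 11 (restock 24): 20 + 24 = 44
  Event 12 (restock 9): 44 + 9 = 53
  Event 13 (adjust -4): 53 + -4 = 49
  Event 14 (restock 36): 49 + 36 = 85
Final: stock = 85, total_sold = 47

First zero at event 1.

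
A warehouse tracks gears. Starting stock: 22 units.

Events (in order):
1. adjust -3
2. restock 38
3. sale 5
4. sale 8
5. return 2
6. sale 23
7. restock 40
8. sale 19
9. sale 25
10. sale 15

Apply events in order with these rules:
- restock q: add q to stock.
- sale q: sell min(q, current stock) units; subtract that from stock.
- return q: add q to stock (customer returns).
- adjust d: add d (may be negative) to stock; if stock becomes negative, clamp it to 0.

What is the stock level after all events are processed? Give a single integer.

Answer: 4

Derivation:
Processing events:
Start: stock = 22
  Event 1 (adjust -3): 22 + -3 = 19
  Event 2 (restock 38): 19 + 38 = 57
  Event 3 (sale 5): sell min(5,57)=5. stock: 57 - 5 = 52. total_sold = 5
  Event 4 (sale 8): sell min(8,52)=8. stock: 52 - 8 = 44. total_sold = 13
  Event 5 (return 2): 44 + 2 = 46
  Event 6 (sale 23): sell min(23,46)=23. stock: 46 - 23 = 23. total_sold = 36
  Event 7 (restock 40): 23 + 40 = 63
  Event 8 (sale 19): sell min(19,63)=19. stock: 63 - 19 = 44. total_sold = 55
  Event 9 (sale 25): sell min(25,44)=25. stock: 44 - 25 = 19. total_sold = 80
  Event 10 (sale 15): sell min(15,19)=15. stock: 19 - 15 = 4. total_sold = 95
Final: stock = 4, total_sold = 95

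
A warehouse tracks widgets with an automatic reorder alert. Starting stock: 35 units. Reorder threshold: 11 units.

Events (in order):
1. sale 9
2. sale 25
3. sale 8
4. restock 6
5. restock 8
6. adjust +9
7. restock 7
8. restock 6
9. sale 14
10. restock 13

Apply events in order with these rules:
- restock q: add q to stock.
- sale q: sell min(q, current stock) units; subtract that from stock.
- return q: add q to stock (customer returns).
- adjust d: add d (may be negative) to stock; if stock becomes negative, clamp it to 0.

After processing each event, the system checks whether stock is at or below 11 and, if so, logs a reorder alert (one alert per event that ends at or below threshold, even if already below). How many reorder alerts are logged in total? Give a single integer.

Processing events:
Start: stock = 35
  Event 1 (sale 9): sell min(9,35)=9. stock: 35 - 9 = 26. total_sold = 9
  Event 2 (sale 25): sell min(25,26)=25. stock: 26 - 25 = 1. total_sold = 34
  Event 3 (sale 8): sell min(8,1)=1. stock: 1 - 1 = 0. total_sold = 35
  Event 4 (restock 6): 0 + 6 = 6
  Event 5 (restock 8): 6 + 8 = 14
  Event 6 (adjust +9): 14 + 9 = 23
  Event 7 (restock 7): 23 + 7 = 30
  Event 8 (restock 6): 30 + 6 = 36
  Event 9 (sale 14): sell min(14,36)=14. stock: 36 - 14 = 22. total_sold = 49
  Event 10 (restock 13): 22 + 13 = 35
Final: stock = 35, total_sold = 49

Checking against threshold 11:
  After event 1: stock=26 > 11
  After event 2: stock=1 <= 11 -> ALERT
  After event 3: stock=0 <= 11 -> ALERT
  After event 4: stock=6 <= 11 -> ALERT
  After event 5: stock=14 > 11
  After event 6: stock=23 > 11
  After event 7: stock=30 > 11
  After event 8: stock=36 > 11
  After event 9: stock=22 > 11
  After event 10: stock=35 > 11
Alert events: [2, 3, 4]. Count = 3

Answer: 3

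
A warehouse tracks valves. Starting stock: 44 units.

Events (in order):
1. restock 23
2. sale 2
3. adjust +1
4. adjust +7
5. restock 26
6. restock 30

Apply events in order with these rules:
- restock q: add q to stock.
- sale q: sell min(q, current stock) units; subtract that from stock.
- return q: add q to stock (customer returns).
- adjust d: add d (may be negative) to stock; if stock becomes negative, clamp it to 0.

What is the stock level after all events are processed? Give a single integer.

Processing events:
Start: stock = 44
  Event 1 (restock 23): 44 + 23 = 67
  Event 2 (sale 2): sell min(2,67)=2. stock: 67 - 2 = 65. total_sold = 2
  Event 3 (adjust +1): 65 + 1 = 66
  Event 4 (adjust +7): 66 + 7 = 73
  Event 5 (restock 26): 73 + 26 = 99
  Event 6 (restock 30): 99 + 30 = 129
Final: stock = 129, total_sold = 2

Answer: 129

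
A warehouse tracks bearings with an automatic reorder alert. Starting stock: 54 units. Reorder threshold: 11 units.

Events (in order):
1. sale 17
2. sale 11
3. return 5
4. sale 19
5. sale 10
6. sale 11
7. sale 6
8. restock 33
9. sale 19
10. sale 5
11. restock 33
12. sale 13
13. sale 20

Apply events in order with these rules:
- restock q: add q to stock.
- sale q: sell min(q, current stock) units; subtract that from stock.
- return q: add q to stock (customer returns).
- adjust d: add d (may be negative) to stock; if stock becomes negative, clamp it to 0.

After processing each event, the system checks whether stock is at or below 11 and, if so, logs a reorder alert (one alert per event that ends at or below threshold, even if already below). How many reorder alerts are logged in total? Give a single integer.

Processing events:
Start: stock = 54
  Event 1 (sale 17): sell min(17,54)=17. stock: 54 - 17 = 37. total_sold = 17
  Event 2 (sale 11): sell min(11,37)=11. stock: 37 - 11 = 26. total_sold = 28
  Event 3 (return 5): 26 + 5 = 31
  Event 4 (sale 19): sell min(19,31)=19. stock: 31 - 19 = 12. total_sold = 47
  Event 5 (sale 10): sell min(10,12)=10. stock: 12 - 10 = 2. total_sold = 57
  Event 6 (sale 11): sell min(11,2)=2. stock: 2 - 2 = 0. total_sold = 59
  Event 7 (sale 6): sell min(6,0)=0. stock: 0 - 0 = 0. total_sold = 59
  Event 8 (restock 33): 0 + 33 = 33
  Event 9 (sale 19): sell min(19,33)=19. stock: 33 - 19 = 14. total_sold = 78
  Event 10 (sale 5): sell min(5,14)=5. stock: 14 - 5 = 9. total_sold = 83
  Event 11 (restock 33): 9 + 33 = 42
  Event 12 (sale 13): sell min(13,42)=13. stock: 42 - 13 = 29. total_sold = 96
  Event 13 (sale 20): sell min(20,29)=20. stock: 29 - 20 = 9. total_sold = 116
Final: stock = 9, total_sold = 116

Checking against threshold 11:
  After event 1: stock=37 > 11
  After event 2: stock=26 > 11
  After event 3: stock=31 > 11
  After event 4: stock=12 > 11
  After event 5: stock=2 <= 11 -> ALERT
  After event 6: stock=0 <= 11 -> ALERT
  After event 7: stock=0 <= 11 -> ALERT
  After event 8: stock=33 > 11
  After event 9: stock=14 > 11
  After event 10: stock=9 <= 11 -> ALERT
  After event 11: stock=42 > 11
  After event 12: stock=29 > 11
  After event 13: stock=9 <= 11 -> ALERT
Alert events: [5, 6, 7, 10, 13]. Count = 5

Answer: 5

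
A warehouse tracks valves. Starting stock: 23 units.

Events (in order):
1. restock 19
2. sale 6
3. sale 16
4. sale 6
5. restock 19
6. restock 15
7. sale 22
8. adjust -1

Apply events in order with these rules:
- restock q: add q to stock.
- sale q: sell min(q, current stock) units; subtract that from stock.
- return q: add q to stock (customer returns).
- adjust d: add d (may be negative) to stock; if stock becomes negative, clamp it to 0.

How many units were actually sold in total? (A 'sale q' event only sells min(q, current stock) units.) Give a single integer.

Processing events:
Start: stock = 23
  Event 1 (restock 19): 23 + 19 = 42
  Event 2 (sale 6): sell min(6,42)=6. stock: 42 - 6 = 36. total_sold = 6
  Event 3 (sale 16): sell min(16,36)=16. stock: 36 - 16 = 20. total_sold = 22
  Event 4 (sale 6): sell min(6,20)=6. stock: 20 - 6 = 14. total_sold = 28
  Event 5 (restock 19): 14 + 19 = 33
  Event 6 (restock 15): 33 + 15 = 48
  Event 7 (sale 22): sell min(22,48)=22. stock: 48 - 22 = 26. total_sold = 50
  Event 8 (adjust -1): 26 + -1 = 25
Final: stock = 25, total_sold = 50

Answer: 50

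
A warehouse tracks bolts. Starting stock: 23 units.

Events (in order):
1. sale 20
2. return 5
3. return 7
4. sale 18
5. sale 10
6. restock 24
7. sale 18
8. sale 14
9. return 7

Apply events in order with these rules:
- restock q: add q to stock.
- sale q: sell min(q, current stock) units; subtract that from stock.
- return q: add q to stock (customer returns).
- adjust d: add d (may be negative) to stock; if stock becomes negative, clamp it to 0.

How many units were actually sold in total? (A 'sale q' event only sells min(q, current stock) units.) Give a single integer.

Processing events:
Start: stock = 23
  Event 1 (sale 20): sell min(20,23)=20. stock: 23 - 20 = 3. total_sold = 20
  Event 2 (return 5): 3 + 5 = 8
  Event 3 (return 7): 8 + 7 = 15
  Event 4 (sale 18): sell min(18,15)=15. stock: 15 - 15 = 0. total_sold = 35
  Event 5 (sale 10): sell min(10,0)=0. stock: 0 - 0 = 0. total_sold = 35
  Event 6 (restock 24): 0 + 24 = 24
  Event 7 (sale 18): sell min(18,24)=18. stock: 24 - 18 = 6. total_sold = 53
  Event 8 (sale 14): sell min(14,6)=6. stock: 6 - 6 = 0. total_sold = 59
  Event 9 (return 7): 0 + 7 = 7
Final: stock = 7, total_sold = 59

Answer: 59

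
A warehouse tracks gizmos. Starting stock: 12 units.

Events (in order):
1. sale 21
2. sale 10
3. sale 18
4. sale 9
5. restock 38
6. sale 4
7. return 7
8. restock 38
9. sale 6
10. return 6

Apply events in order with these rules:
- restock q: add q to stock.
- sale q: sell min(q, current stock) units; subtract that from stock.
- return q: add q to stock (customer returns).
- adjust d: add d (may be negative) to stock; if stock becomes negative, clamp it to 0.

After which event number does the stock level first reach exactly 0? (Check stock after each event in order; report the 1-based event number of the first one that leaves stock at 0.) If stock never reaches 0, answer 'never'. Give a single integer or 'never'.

Answer: 1

Derivation:
Processing events:
Start: stock = 12
  Event 1 (sale 21): sell min(21,12)=12. stock: 12 - 12 = 0. total_sold = 12
  Event 2 (sale 10): sell min(10,0)=0. stock: 0 - 0 = 0. total_sold = 12
  Event 3 (sale 18): sell min(18,0)=0. stock: 0 - 0 = 0. total_sold = 12
  Event 4 (sale 9): sell min(9,0)=0. stock: 0 - 0 = 0. total_sold = 12
  Event 5 (restock 38): 0 + 38 = 38
  Event 6 (sale 4): sell min(4,38)=4. stock: 38 - 4 = 34. total_sold = 16
  Event 7 (return 7): 34 + 7 = 41
  Event 8 (restock 38): 41 + 38 = 79
  Event 9 (sale 6): sell min(6,79)=6. stock: 79 - 6 = 73. total_sold = 22
  Event 10 (return 6): 73 + 6 = 79
Final: stock = 79, total_sold = 22

First zero at event 1.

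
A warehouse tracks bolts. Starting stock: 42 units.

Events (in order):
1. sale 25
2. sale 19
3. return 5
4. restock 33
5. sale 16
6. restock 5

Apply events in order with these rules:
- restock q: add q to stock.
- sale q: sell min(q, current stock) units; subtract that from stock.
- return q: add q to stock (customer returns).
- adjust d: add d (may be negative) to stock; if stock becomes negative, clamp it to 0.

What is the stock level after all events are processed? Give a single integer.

Answer: 27

Derivation:
Processing events:
Start: stock = 42
  Event 1 (sale 25): sell min(25,42)=25. stock: 42 - 25 = 17. total_sold = 25
  Event 2 (sale 19): sell min(19,17)=17. stock: 17 - 17 = 0. total_sold = 42
  Event 3 (return 5): 0 + 5 = 5
  Event 4 (restock 33): 5 + 33 = 38
  Event 5 (sale 16): sell min(16,38)=16. stock: 38 - 16 = 22. total_sold = 58
  Event 6 (restock 5): 22 + 5 = 27
Final: stock = 27, total_sold = 58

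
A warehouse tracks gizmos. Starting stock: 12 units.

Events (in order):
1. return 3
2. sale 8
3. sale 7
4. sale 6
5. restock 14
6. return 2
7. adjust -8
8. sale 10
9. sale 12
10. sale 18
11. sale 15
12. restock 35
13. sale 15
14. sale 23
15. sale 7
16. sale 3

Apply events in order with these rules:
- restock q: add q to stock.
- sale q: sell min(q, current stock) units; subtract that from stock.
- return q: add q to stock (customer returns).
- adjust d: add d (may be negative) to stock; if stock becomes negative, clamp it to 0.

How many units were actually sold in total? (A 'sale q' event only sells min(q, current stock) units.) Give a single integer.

Processing events:
Start: stock = 12
  Event 1 (return 3): 12 + 3 = 15
  Event 2 (sale 8): sell min(8,15)=8. stock: 15 - 8 = 7. total_sold = 8
  Event 3 (sale 7): sell min(7,7)=7. stock: 7 - 7 = 0. total_sold = 15
  Event 4 (sale 6): sell min(6,0)=0. stock: 0 - 0 = 0. total_sold = 15
  Event 5 (restock 14): 0 + 14 = 14
  Event 6 (return 2): 14 + 2 = 16
  Event 7 (adjust -8): 16 + -8 = 8
  Event 8 (sale 10): sell min(10,8)=8. stock: 8 - 8 = 0. total_sold = 23
  Event 9 (sale 12): sell min(12,0)=0. stock: 0 - 0 = 0. total_sold = 23
  Event 10 (sale 18): sell min(18,0)=0. stock: 0 - 0 = 0. total_sold = 23
  Event 11 (sale 15): sell min(15,0)=0. stock: 0 - 0 = 0. total_sold = 23
  Event 12 (restock 35): 0 + 35 = 35
  Event 13 (sale 15): sell min(15,35)=15. stock: 35 - 15 = 20. total_sold = 38
  Event 14 (sale 23): sell min(23,20)=20. stock: 20 - 20 = 0. total_sold = 58
  Event 15 (sale 7): sell min(7,0)=0. stock: 0 - 0 = 0. total_sold = 58
  Event 16 (sale 3): sell min(3,0)=0. stock: 0 - 0 = 0. total_sold = 58
Final: stock = 0, total_sold = 58

Answer: 58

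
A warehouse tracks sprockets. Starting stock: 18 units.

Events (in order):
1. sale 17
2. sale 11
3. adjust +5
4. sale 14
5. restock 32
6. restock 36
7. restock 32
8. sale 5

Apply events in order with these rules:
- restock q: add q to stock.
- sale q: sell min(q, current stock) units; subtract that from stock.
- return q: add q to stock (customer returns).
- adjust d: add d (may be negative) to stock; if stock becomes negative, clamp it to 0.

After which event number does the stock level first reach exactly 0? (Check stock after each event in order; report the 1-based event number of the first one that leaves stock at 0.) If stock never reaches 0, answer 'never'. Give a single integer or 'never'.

Processing events:
Start: stock = 18
  Event 1 (sale 17): sell min(17,18)=17. stock: 18 - 17 = 1. total_sold = 17
  Event 2 (sale 11): sell min(11,1)=1. stock: 1 - 1 = 0. total_sold = 18
  Event 3 (adjust +5): 0 + 5 = 5
  Event 4 (sale 14): sell min(14,5)=5. stock: 5 - 5 = 0. total_sold = 23
  Event 5 (restock 32): 0 + 32 = 32
  Event 6 (restock 36): 32 + 36 = 68
  Event 7 (restock 32): 68 + 32 = 100
  Event 8 (sale 5): sell min(5,100)=5. stock: 100 - 5 = 95. total_sold = 28
Final: stock = 95, total_sold = 28

First zero at event 2.

Answer: 2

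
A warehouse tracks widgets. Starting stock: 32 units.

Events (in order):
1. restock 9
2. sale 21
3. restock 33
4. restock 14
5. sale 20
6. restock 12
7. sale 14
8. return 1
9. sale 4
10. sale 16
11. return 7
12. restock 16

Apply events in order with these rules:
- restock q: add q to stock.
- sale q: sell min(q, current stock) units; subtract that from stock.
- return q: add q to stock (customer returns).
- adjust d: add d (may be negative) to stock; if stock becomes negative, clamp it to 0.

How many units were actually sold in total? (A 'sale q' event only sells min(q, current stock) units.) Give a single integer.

Answer: 75

Derivation:
Processing events:
Start: stock = 32
  Event 1 (restock 9): 32 + 9 = 41
  Event 2 (sale 21): sell min(21,41)=21. stock: 41 - 21 = 20. total_sold = 21
  Event 3 (restock 33): 20 + 33 = 53
  Event 4 (restock 14): 53 + 14 = 67
  Event 5 (sale 20): sell min(20,67)=20. stock: 67 - 20 = 47. total_sold = 41
  Event 6 (restock 12): 47 + 12 = 59
  Event 7 (sale 14): sell min(14,59)=14. stock: 59 - 14 = 45. total_sold = 55
  Event 8 (return 1): 45 + 1 = 46
  Event 9 (sale 4): sell min(4,46)=4. stock: 46 - 4 = 42. total_sold = 59
  Event 10 (sale 16): sell min(16,42)=16. stock: 42 - 16 = 26. total_sold = 75
  Event 11 (return 7): 26 + 7 = 33
  Event 12 (restock 16): 33 + 16 = 49
Final: stock = 49, total_sold = 75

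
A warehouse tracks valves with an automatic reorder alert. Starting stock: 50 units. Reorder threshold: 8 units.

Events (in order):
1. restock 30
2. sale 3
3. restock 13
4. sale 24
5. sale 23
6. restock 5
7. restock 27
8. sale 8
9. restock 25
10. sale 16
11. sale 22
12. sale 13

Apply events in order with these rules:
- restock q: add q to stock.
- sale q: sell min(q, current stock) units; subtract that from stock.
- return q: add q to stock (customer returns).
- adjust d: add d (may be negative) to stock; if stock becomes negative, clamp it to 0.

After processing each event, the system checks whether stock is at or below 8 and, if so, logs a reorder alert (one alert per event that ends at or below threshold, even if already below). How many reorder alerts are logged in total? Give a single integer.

Answer: 0

Derivation:
Processing events:
Start: stock = 50
  Event 1 (restock 30): 50 + 30 = 80
  Event 2 (sale 3): sell min(3,80)=3. stock: 80 - 3 = 77. total_sold = 3
  Event 3 (restock 13): 77 + 13 = 90
  Event 4 (sale 24): sell min(24,90)=24. stock: 90 - 24 = 66. total_sold = 27
  Event 5 (sale 23): sell min(23,66)=23. stock: 66 - 23 = 43. total_sold = 50
  Event 6 (restock 5): 43 + 5 = 48
  Event 7 (restock 27): 48 + 27 = 75
  Event 8 (sale 8): sell min(8,75)=8. stock: 75 - 8 = 67. total_sold = 58
  Event 9 (restock 25): 67 + 25 = 92
  Event 10 (sale 16): sell min(16,92)=16. stock: 92 - 16 = 76. total_sold = 74
  Event 11 (sale 22): sell min(22,76)=22. stock: 76 - 22 = 54. total_sold = 96
  Event 12 (sale 13): sell min(13,54)=13. stock: 54 - 13 = 41. total_sold = 109
Final: stock = 41, total_sold = 109

Checking against threshold 8:
  After event 1: stock=80 > 8
  After event 2: stock=77 > 8
  After event 3: stock=90 > 8
  After event 4: stock=66 > 8
  After event 5: stock=43 > 8
  After event 6: stock=48 > 8
  After event 7: stock=75 > 8
  After event 8: stock=67 > 8
  After event 9: stock=92 > 8
  After event 10: stock=76 > 8
  After event 11: stock=54 > 8
  After event 12: stock=41 > 8
Alert events: []. Count = 0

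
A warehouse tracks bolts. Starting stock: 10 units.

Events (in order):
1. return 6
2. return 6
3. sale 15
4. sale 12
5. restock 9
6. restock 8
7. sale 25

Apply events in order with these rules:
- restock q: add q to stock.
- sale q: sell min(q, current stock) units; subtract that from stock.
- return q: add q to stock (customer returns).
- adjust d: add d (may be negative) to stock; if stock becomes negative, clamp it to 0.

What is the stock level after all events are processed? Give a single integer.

Processing events:
Start: stock = 10
  Event 1 (return 6): 10 + 6 = 16
  Event 2 (return 6): 16 + 6 = 22
  Event 3 (sale 15): sell min(15,22)=15. stock: 22 - 15 = 7. total_sold = 15
  Event 4 (sale 12): sell min(12,7)=7. stock: 7 - 7 = 0. total_sold = 22
  Event 5 (restock 9): 0 + 9 = 9
  Event 6 (restock 8): 9 + 8 = 17
  Event 7 (sale 25): sell min(25,17)=17. stock: 17 - 17 = 0. total_sold = 39
Final: stock = 0, total_sold = 39

Answer: 0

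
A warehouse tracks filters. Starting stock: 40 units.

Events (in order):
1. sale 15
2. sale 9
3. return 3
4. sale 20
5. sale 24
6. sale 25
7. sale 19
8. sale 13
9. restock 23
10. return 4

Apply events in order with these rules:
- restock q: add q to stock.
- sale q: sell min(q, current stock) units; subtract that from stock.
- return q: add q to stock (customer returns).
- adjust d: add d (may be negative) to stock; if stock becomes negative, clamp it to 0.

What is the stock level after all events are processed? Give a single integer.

Processing events:
Start: stock = 40
  Event 1 (sale 15): sell min(15,40)=15. stock: 40 - 15 = 25. total_sold = 15
  Event 2 (sale 9): sell min(9,25)=9. stock: 25 - 9 = 16. total_sold = 24
  Event 3 (return 3): 16 + 3 = 19
  Event 4 (sale 20): sell min(20,19)=19. stock: 19 - 19 = 0. total_sold = 43
  Event 5 (sale 24): sell min(24,0)=0. stock: 0 - 0 = 0. total_sold = 43
  Event 6 (sale 25): sell min(25,0)=0. stock: 0 - 0 = 0. total_sold = 43
  Event 7 (sale 19): sell min(19,0)=0. stock: 0 - 0 = 0. total_sold = 43
  Event 8 (sale 13): sell min(13,0)=0. stock: 0 - 0 = 0. total_sold = 43
  Event 9 (restock 23): 0 + 23 = 23
  Event 10 (return 4): 23 + 4 = 27
Final: stock = 27, total_sold = 43

Answer: 27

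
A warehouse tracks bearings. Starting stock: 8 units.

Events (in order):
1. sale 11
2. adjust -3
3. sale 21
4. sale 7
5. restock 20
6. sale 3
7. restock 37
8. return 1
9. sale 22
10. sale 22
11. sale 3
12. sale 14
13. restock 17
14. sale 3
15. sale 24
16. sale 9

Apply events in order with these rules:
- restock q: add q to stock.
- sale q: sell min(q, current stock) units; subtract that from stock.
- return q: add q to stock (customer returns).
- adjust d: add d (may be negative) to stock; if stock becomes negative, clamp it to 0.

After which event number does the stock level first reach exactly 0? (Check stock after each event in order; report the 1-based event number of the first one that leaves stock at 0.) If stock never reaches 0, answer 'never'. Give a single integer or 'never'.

Answer: 1

Derivation:
Processing events:
Start: stock = 8
  Event 1 (sale 11): sell min(11,8)=8. stock: 8 - 8 = 0. total_sold = 8
  Event 2 (adjust -3): 0 + -3 = 0 (clamped to 0)
  Event 3 (sale 21): sell min(21,0)=0. stock: 0 - 0 = 0. total_sold = 8
  Event 4 (sale 7): sell min(7,0)=0. stock: 0 - 0 = 0. total_sold = 8
  Event 5 (restock 20): 0 + 20 = 20
  Event 6 (sale 3): sell min(3,20)=3. stock: 20 - 3 = 17. total_sold = 11
  Event 7 (restock 37): 17 + 37 = 54
  Event 8 (return 1): 54 + 1 = 55
  Event 9 (sale 22): sell min(22,55)=22. stock: 55 - 22 = 33. total_sold = 33
  Event 10 (sale 22): sell min(22,33)=22. stock: 33 - 22 = 11. total_sold = 55
  Event 11 (sale 3): sell min(3,11)=3. stock: 11 - 3 = 8. total_sold = 58
  Event 12 (sale 14): sell min(14,8)=8. stock: 8 - 8 = 0. total_sold = 66
  Event 13 (restock 17): 0 + 17 = 17
  Event 14 (sale 3): sell min(3,17)=3. stock: 17 - 3 = 14. total_sold = 69
  Event 15 (sale 24): sell min(24,14)=14. stock: 14 - 14 = 0. total_sold = 83
  Event 16 (sale 9): sell min(9,0)=0. stock: 0 - 0 = 0. total_sold = 83
Final: stock = 0, total_sold = 83

First zero at event 1.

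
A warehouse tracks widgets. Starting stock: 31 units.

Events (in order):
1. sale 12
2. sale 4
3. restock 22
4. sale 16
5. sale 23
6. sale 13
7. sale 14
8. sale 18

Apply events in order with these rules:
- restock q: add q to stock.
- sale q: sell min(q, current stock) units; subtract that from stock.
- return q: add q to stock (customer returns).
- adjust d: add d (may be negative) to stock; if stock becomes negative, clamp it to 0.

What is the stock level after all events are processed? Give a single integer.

Processing events:
Start: stock = 31
  Event 1 (sale 12): sell min(12,31)=12. stock: 31 - 12 = 19. total_sold = 12
  Event 2 (sale 4): sell min(4,19)=4. stock: 19 - 4 = 15. total_sold = 16
  Event 3 (restock 22): 15 + 22 = 37
  Event 4 (sale 16): sell min(16,37)=16. stock: 37 - 16 = 21. total_sold = 32
  Event 5 (sale 23): sell min(23,21)=21. stock: 21 - 21 = 0. total_sold = 53
  Event 6 (sale 13): sell min(13,0)=0. stock: 0 - 0 = 0. total_sold = 53
  Event 7 (sale 14): sell min(14,0)=0. stock: 0 - 0 = 0. total_sold = 53
  Event 8 (sale 18): sell min(18,0)=0. stock: 0 - 0 = 0. total_sold = 53
Final: stock = 0, total_sold = 53

Answer: 0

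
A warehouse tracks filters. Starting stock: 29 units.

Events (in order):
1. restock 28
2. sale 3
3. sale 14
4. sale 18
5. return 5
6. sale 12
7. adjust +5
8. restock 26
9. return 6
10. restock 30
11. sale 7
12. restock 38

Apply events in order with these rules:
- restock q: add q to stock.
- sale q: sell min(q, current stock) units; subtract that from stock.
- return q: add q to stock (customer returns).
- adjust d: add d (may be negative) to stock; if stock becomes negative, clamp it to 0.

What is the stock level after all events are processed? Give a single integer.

Processing events:
Start: stock = 29
  Event 1 (restock 28): 29 + 28 = 57
  Event 2 (sale 3): sell min(3,57)=3. stock: 57 - 3 = 54. total_sold = 3
  Event 3 (sale 14): sell min(14,54)=14. stock: 54 - 14 = 40. total_sold = 17
  Event 4 (sale 18): sell min(18,40)=18. stock: 40 - 18 = 22. total_sold = 35
  Event 5 (return 5): 22 + 5 = 27
  Event 6 (sale 12): sell min(12,27)=12. stock: 27 - 12 = 15. total_sold = 47
  Event 7 (adjust +5): 15 + 5 = 20
  Event 8 (restock 26): 20 + 26 = 46
  Event 9 (return 6): 46 + 6 = 52
  Event 10 (restock 30): 52 + 30 = 82
  Event 11 (sale 7): sell min(7,82)=7. stock: 82 - 7 = 75. total_sold = 54
  Event 12 (restock 38): 75 + 38 = 113
Final: stock = 113, total_sold = 54

Answer: 113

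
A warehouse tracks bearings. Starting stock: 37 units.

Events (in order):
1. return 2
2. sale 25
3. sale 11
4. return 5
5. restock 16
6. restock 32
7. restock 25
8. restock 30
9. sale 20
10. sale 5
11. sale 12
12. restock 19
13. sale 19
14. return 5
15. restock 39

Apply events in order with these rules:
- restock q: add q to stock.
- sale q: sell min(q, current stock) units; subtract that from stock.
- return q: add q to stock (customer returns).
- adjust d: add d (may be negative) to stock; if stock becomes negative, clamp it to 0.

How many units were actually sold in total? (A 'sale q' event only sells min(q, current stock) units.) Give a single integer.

Processing events:
Start: stock = 37
  Event 1 (return 2): 37 + 2 = 39
  Event 2 (sale 25): sell min(25,39)=25. stock: 39 - 25 = 14. total_sold = 25
  Event 3 (sale 11): sell min(11,14)=11. stock: 14 - 11 = 3. total_sold = 36
  Event 4 (return 5): 3 + 5 = 8
  Event 5 (restock 16): 8 + 16 = 24
  Event 6 (restock 32): 24 + 32 = 56
  Event 7 (restock 25): 56 + 25 = 81
  Event 8 (restock 30): 81 + 30 = 111
  Event 9 (sale 20): sell min(20,111)=20. stock: 111 - 20 = 91. total_sold = 56
  Event 10 (sale 5): sell min(5,91)=5. stock: 91 - 5 = 86. total_sold = 61
  Event 11 (sale 12): sell min(12,86)=12. stock: 86 - 12 = 74. total_sold = 73
  Event 12 (restock 19): 74 + 19 = 93
  Event 13 (sale 19): sell min(19,93)=19. stock: 93 - 19 = 74. total_sold = 92
  Event 14 (return 5): 74 + 5 = 79
  Event 15 (restock 39): 79 + 39 = 118
Final: stock = 118, total_sold = 92

Answer: 92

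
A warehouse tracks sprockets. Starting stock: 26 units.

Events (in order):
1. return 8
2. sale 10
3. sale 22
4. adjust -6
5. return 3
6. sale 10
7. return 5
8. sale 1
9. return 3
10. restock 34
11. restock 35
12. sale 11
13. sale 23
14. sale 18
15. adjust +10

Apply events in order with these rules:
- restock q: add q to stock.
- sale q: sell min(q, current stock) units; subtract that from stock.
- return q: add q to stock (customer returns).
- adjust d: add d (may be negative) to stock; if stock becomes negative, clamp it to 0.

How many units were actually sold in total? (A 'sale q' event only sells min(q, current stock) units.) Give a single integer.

Processing events:
Start: stock = 26
  Event 1 (return 8): 26 + 8 = 34
  Event 2 (sale 10): sell min(10,34)=10. stock: 34 - 10 = 24. total_sold = 10
  Event 3 (sale 22): sell min(22,24)=22. stock: 24 - 22 = 2. total_sold = 32
  Event 4 (adjust -6): 2 + -6 = 0 (clamped to 0)
  Event 5 (return 3): 0 + 3 = 3
  Event 6 (sale 10): sell min(10,3)=3. stock: 3 - 3 = 0. total_sold = 35
  Event 7 (return 5): 0 + 5 = 5
  Event 8 (sale 1): sell min(1,5)=1. stock: 5 - 1 = 4. total_sold = 36
  Event 9 (return 3): 4 + 3 = 7
  Event 10 (restock 34): 7 + 34 = 41
  Event 11 (restock 35): 41 + 35 = 76
  Event 12 (sale 11): sell min(11,76)=11. stock: 76 - 11 = 65. total_sold = 47
  Event 13 (sale 23): sell min(23,65)=23. stock: 65 - 23 = 42. total_sold = 70
  Event 14 (sale 18): sell min(18,42)=18. stock: 42 - 18 = 24. total_sold = 88
  Event 15 (adjust +10): 24 + 10 = 34
Final: stock = 34, total_sold = 88

Answer: 88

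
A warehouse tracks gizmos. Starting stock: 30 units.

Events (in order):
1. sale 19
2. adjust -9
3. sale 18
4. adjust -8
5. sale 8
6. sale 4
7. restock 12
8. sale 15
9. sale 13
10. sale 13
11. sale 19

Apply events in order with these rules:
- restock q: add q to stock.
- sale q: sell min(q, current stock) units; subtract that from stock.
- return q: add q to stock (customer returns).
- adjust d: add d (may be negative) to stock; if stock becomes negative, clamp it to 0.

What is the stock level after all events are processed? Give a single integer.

Processing events:
Start: stock = 30
  Event 1 (sale 19): sell min(19,30)=19. stock: 30 - 19 = 11. total_sold = 19
  Event 2 (adjust -9): 11 + -9 = 2
  Event 3 (sale 18): sell min(18,2)=2. stock: 2 - 2 = 0. total_sold = 21
  Event 4 (adjust -8): 0 + -8 = 0 (clamped to 0)
  Event 5 (sale 8): sell min(8,0)=0. stock: 0 - 0 = 0. total_sold = 21
  Event 6 (sale 4): sell min(4,0)=0. stock: 0 - 0 = 0. total_sold = 21
  Event 7 (restock 12): 0 + 12 = 12
  Event 8 (sale 15): sell min(15,12)=12. stock: 12 - 12 = 0. total_sold = 33
  Event 9 (sale 13): sell min(13,0)=0. stock: 0 - 0 = 0. total_sold = 33
  Event 10 (sale 13): sell min(13,0)=0. stock: 0 - 0 = 0. total_sold = 33
  Event 11 (sale 19): sell min(19,0)=0. stock: 0 - 0 = 0. total_sold = 33
Final: stock = 0, total_sold = 33

Answer: 0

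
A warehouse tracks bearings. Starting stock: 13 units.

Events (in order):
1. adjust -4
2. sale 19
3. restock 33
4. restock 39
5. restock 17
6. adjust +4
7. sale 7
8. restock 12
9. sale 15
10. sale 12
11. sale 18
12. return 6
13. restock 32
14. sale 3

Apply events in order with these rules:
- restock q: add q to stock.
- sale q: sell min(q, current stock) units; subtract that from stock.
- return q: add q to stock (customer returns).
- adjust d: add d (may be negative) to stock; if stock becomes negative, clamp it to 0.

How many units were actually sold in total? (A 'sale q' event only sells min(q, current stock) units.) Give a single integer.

Processing events:
Start: stock = 13
  Event 1 (adjust -4): 13 + -4 = 9
  Event 2 (sale 19): sell min(19,9)=9. stock: 9 - 9 = 0. total_sold = 9
  Event 3 (restock 33): 0 + 33 = 33
  Event 4 (restock 39): 33 + 39 = 72
  Event 5 (restock 17): 72 + 17 = 89
  Event 6 (adjust +4): 89 + 4 = 93
  Event 7 (sale 7): sell min(7,93)=7. stock: 93 - 7 = 86. total_sold = 16
  Event 8 (restock 12): 86 + 12 = 98
  Event 9 (sale 15): sell min(15,98)=15. stock: 98 - 15 = 83. total_sold = 31
  Event 10 (sale 12): sell min(12,83)=12. stock: 83 - 12 = 71. total_sold = 43
  Event 11 (sale 18): sell min(18,71)=18. stock: 71 - 18 = 53. total_sold = 61
  Event 12 (return 6): 53 + 6 = 59
  Event 13 (restock 32): 59 + 32 = 91
  Event 14 (sale 3): sell min(3,91)=3. stock: 91 - 3 = 88. total_sold = 64
Final: stock = 88, total_sold = 64

Answer: 64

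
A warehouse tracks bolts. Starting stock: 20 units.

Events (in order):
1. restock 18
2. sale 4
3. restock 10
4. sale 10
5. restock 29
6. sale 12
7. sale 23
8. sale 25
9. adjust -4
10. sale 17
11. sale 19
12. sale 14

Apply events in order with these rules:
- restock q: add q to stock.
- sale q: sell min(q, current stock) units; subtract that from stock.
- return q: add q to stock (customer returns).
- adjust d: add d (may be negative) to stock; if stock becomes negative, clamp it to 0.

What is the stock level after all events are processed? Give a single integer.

Processing events:
Start: stock = 20
  Event 1 (restock 18): 20 + 18 = 38
  Event 2 (sale 4): sell min(4,38)=4. stock: 38 - 4 = 34. total_sold = 4
  Event 3 (restock 10): 34 + 10 = 44
  Event 4 (sale 10): sell min(10,44)=10. stock: 44 - 10 = 34. total_sold = 14
  Event 5 (restock 29): 34 + 29 = 63
  Event 6 (sale 12): sell min(12,63)=12. stock: 63 - 12 = 51. total_sold = 26
  Event 7 (sale 23): sell min(23,51)=23. stock: 51 - 23 = 28. total_sold = 49
  Event 8 (sale 25): sell min(25,28)=25. stock: 28 - 25 = 3. total_sold = 74
  Event 9 (adjust -4): 3 + -4 = 0 (clamped to 0)
  Event 10 (sale 17): sell min(17,0)=0. stock: 0 - 0 = 0. total_sold = 74
  Event 11 (sale 19): sell min(19,0)=0. stock: 0 - 0 = 0. total_sold = 74
  Event 12 (sale 14): sell min(14,0)=0. stock: 0 - 0 = 0. total_sold = 74
Final: stock = 0, total_sold = 74

Answer: 0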